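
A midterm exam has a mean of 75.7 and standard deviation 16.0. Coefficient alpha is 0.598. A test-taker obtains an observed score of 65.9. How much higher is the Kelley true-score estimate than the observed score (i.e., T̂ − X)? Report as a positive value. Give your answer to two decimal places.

3.94

T̂ = ρX + (1 − ρ)μ
  = 0.598 × 65.9 + 0.402 × 75.7
  = 39.4082 + 30.4314
  = 69.8396
  ≈ 69.840
T̂ − X = 69.840 − 65.9 = 3.940 → 3.94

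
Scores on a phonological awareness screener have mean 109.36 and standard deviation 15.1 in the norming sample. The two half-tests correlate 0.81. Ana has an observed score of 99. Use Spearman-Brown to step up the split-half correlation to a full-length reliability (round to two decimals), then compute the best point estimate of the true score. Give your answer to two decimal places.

Spearman-Brown: ρ = 2r/(1 + r) = 2(0.81)/(1 + 0.81) = 1.620/1.81 = 0.8950 → 0.90
Weight the observed score by reliability and the mean by (1 − reliability): T̂ = 0.90·99 + 0.10·109.36 = 89.10 + 10.9360 = 100.036.

100.04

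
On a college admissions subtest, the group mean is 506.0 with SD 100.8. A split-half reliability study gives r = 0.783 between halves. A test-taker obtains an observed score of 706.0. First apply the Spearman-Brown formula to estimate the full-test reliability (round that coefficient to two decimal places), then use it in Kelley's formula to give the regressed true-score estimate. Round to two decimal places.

Spearman-Brown: ρ = 2r/(1 + r) = 2(0.783)/(1 + 0.783) = 1.5660/1.783 = 0.8783 → 0.88
T̂ = 0.88(706.0) + 0.12(506.0) = 621.280 + 60.720 = 682.000 → 682.00

682.00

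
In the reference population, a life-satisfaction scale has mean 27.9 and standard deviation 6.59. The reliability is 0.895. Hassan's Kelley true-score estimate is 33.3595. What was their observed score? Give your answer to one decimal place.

34.0

T̂ = ρX + (1 − ρ)μ  ⇒  X = (T̂ − (1 − ρ)μ) / ρ
X = (33.3595 − 0.105 × 27.9) / 0.895 = (33.3595 − 2.9295) / 0.895 = 30.4300 / 0.895 = 34.000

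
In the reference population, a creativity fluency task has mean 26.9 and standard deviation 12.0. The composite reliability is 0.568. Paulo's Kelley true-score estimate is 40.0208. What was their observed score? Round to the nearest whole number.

T̂ = ρX + (1 − ρ)μ  ⇒  X = (T̂ − (1 − ρ)μ) / ρ
X = (40.0208 − 0.432 × 26.9) / 0.568 = (40.0208 − 11.6208) / 0.568 = 28.4000 / 0.568 = 50.00

50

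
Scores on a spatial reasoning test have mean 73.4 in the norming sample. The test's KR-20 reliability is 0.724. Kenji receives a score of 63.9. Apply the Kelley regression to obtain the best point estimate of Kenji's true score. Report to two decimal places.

66.52

T̂ = ρX + (1 − ρ)μ
  = 0.724 × 63.9 + 0.276 × 73.4
  = 46.2636 + 20.2584
  = 66.522
  ≈ 66.52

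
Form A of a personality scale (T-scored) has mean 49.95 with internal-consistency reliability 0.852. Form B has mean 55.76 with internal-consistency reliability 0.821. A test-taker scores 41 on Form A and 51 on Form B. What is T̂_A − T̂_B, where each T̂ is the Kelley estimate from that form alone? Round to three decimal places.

-9.527

T̂_A = 0.852(41) + 0.148(49.95) = 42.32460
T̂_B = 0.821(51) + 0.179(55.76) = 51.85204
T̂_A − T̂_B = -9.52744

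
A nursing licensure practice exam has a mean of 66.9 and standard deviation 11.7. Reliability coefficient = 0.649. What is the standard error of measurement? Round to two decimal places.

6.93

SEM = SD · √(1 − ρ) = 11.7 × √0.351 = 11.7 × 0.5925 = 6.932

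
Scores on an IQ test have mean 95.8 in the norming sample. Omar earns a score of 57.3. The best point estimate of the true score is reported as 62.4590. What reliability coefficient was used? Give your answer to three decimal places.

0.866

T̂ = ρX + (1 − ρ)μ  ⇒  T̂ − μ = ρ(X − μ)
ρ = (T̂ − μ)/(X − μ) = (62.4590 − 95.8) / (57.3 − 95.8) = -33.3410 / -38.5 = 0.86600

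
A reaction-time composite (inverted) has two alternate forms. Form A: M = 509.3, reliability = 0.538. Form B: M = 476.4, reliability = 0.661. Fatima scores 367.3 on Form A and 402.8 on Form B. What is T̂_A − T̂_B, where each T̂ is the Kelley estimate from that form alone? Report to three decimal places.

5.154

T̂_A = 0.538(367.3) + 0.462(509.3) = 432.90400
T̂_B = 0.661(402.8) + 0.339(476.4) = 427.75040
T̂_A − T̂_B = 5.15360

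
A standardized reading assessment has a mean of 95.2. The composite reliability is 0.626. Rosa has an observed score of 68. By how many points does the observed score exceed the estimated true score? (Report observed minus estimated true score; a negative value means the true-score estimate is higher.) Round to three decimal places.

-10.173

T̂ = ρX + (1 − ρ)μ
  = 0.626 × 68 + 0.374 × 95.2
  = 42.568 + 35.6048
  = 78.17280
  ≈ 78.1728
X − T̂ = 68 − 78.1728 = -10.1728 → -10.173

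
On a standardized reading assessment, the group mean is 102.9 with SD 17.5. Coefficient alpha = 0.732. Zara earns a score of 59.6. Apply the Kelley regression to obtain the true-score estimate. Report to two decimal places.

T̂ = ρX + (1 − ρ)μ
  = 0.732 × 59.6 + 0.268 × 102.9
  = 43.6272 + 27.5772
  = 71.204
  ≈ 71.20

71.20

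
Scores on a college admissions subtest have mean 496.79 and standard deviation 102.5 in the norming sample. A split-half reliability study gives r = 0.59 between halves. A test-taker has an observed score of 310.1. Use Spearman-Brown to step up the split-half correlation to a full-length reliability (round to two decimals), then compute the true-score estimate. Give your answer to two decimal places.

358.64

Spearman-Brown: ρ = 2r/(1 + r) = 2(0.59)/(1 + 0.59) = 1.180/1.59 = 0.7421 → 0.74
T̂ = ρX + (1 − ρ)μ
  = 0.74 × 310.1 + 0.26 × 496.79
  = 229.474 + 129.1654
  = 358.639
  ≈ 358.64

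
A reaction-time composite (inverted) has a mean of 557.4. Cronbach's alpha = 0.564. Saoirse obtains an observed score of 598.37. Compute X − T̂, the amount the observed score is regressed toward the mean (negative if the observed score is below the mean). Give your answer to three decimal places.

17.863

Regress the observed score toward the mean by the unreliability: T̂ = 0.564·598.37 + 0.436·557.4 = 337.48068 + 243.0264 = 580.50708.
X − T̂ = 598.37 − 580.5071 = 17.8629 → 17.863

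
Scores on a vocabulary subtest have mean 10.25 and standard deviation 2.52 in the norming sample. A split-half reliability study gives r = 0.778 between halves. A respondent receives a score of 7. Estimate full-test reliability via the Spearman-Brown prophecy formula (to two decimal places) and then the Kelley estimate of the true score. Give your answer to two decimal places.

7.39

Spearman-Brown: ρ = 2r/(1 + r) = 2(0.778)/(1 + 0.778) = 1.5560/1.778 = 0.8751 → 0.88
Kelley's formula gives T̂ = 0.88·7 + 0.12·10.25 = 6.16 + 1.2300 = 7.390.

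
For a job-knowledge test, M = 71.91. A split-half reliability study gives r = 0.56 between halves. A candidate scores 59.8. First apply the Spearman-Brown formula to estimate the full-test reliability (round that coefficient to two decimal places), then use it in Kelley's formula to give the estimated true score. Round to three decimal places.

63.191

Spearman-Brown: ρ = 2r/(1 + r) = 2(0.56)/(1 + 0.56) = 1.120/1.56 = 0.7179 → 0.72
Weight the observed score by reliability and the mean by (1 − reliability): T̂ = 0.72·59.8 + 0.28·71.91 = 43.056 + 20.1348 = 63.1908.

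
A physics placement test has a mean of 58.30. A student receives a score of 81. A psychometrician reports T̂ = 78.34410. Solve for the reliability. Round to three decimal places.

0.883

T̂ = ρX + (1 − ρ)μ  ⇒  T̂ − μ = ρ(X − μ)
ρ = (T̂ − μ)/(X − μ) = (78.34410 − 58.30) / (81 − 58.30) = 20.04410 / 22.70 = 0.88300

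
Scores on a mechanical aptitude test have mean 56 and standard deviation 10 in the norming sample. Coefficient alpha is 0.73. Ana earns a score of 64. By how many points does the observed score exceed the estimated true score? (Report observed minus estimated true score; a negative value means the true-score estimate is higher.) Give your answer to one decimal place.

T̂ = 0.73(64) + 0.27(56) = 46.72 + 15.12 = 61.840 → 61.84
X − T̂ = 64 − 61.84 = 2.16 → 2.2

2.2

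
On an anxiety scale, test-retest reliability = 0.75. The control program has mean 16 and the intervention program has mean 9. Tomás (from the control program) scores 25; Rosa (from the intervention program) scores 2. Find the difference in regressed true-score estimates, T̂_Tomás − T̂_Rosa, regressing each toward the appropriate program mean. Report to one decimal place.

19.0

T̂_Tomás = 0.75(25) + 0.25(16) = 22.750
T̂_Rosa = 0.75(2) + 0.25(9) = 3.750
Difference = 22.750 − 3.750 = 19.000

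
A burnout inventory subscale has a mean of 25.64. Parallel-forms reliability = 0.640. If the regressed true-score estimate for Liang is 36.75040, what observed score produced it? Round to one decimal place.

43.0

T̂ = ρX + (1 − ρ)μ  ⇒  X = (T̂ − (1 − ρ)μ) / ρ
X = (36.75040 − 0.360 × 25.64) / 0.640 = (36.75040 − 9.23040) / 0.640 = 27.52000 / 0.640 = 43.000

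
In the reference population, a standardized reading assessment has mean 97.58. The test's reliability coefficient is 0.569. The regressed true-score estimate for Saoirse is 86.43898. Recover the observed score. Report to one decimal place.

78.0

T̂ = ρX + (1 − ρ)μ  ⇒  X = (T̂ − (1 − ρ)μ) / ρ
X = (86.43898 − 0.431 × 97.58) / 0.569 = (86.43898 − 42.05698) / 0.569 = 44.38200 / 0.569 = 78.000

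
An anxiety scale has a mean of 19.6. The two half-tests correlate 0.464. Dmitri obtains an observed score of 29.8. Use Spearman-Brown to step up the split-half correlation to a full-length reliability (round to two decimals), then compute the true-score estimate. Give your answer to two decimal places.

Spearman-Brown: ρ = 2r/(1 + r) = 2(0.464)/(1 + 0.464) = 0.9280/1.464 = 0.6339 → 0.63
Regress the observed score toward the mean by the unreliability: T̂ = 0.63·29.8 + 0.37·19.6 = 18.774 + 7.252 = 26.026.

26.03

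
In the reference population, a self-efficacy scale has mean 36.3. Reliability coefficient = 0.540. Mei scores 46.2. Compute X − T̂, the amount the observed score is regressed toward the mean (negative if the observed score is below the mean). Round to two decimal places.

4.55

Weight the observed score by reliability and the mean by (1 − reliability): T̂ = 0.540·46.2 + 0.460·36.3 = 24.9480 + 16.6980 = 41.6460.
X − T̂ = 46.2 − 41.646 = 4.554 → 4.55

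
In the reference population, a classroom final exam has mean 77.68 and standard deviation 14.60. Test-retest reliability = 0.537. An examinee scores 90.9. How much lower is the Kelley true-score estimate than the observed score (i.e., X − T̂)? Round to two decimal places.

T̂ = ρX + (1 − ρ)μ
  = 0.537 × 90.9 + 0.463 × 77.68
  = 48.8133 + 35.96584
  = 84.7791
  ≈ 84.779
X − T̂ = 90.9 − 84.779 = 6.121 → 6.12

6.12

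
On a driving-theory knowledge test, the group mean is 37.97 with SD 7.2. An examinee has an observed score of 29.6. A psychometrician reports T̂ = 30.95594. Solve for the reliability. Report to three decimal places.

0.838

T̂ = ρX + (1 − ρ)μ  ⇒  T̂ − μ = ρ(X − μ)
ρ = (T̂ − μ)/(X − μ) = (30.95594 − 37.97) / (29.6 − 37.97) = -7.01406 / -8.37 = 0.83800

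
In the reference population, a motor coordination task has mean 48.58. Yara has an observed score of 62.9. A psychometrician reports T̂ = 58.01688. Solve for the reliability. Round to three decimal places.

0.659

T̂ = ρX + (1 − ρ)μ  ⇒  T̂ − μ = ρ(X − μ)
ρ = (T̂ − μ)/(X − μ) = (58.01688 − 48.58) / (62.9 − 48.58) = 9.43688 / 14.32 = 0.65900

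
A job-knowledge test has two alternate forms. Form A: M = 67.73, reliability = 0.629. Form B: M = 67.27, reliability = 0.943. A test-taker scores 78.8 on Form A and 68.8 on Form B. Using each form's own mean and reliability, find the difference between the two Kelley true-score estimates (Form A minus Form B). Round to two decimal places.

5.98

T̂_A = 0.629(78.8) + 0.371(67.73) = 74.6930
T̂_B = 0.943(68.8) + 0.057(67.27) = 68.7128
T̂_A − T̂_B = 5.9802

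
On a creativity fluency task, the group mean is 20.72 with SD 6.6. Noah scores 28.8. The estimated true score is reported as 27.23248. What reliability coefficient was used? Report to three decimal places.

T̂ = ρX + (1 − ρ)μ  ⇒  T̂ − μ = ρ(X − μ)
ρ = (T̂ − μ)/(X − μ) = (27.23248 − 20.72) / (28.8 − 20.72) = 6.51248 / 8.08 = 0.80600

0.806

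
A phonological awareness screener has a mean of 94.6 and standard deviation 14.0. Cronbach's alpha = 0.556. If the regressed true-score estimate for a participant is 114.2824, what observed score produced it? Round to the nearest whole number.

T̂ = ρX + (1 − ρ)μ  ⇒  X = (T̂ − (1 − ρ)μ) / ρ
X = (114.2824 − 0.444 × 94.6) / 0.556 = (114.2824 − 42.0024) / 0.556 = 72.2800 / 0.556 = 130.00

130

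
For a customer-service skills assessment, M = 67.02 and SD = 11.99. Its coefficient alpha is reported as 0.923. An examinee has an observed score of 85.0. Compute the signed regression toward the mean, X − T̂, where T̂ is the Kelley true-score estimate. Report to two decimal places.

T̂ = ρX + (1 − ρ)μ
  = 0.923 × 85.0 + 0.077 × 67.02
  = 78.4550 + 5.16054
  = 83.6155
  ≈ 83.616
X − T̂ = 85.0 − 83.616 = 1.384 → 1.38

1.38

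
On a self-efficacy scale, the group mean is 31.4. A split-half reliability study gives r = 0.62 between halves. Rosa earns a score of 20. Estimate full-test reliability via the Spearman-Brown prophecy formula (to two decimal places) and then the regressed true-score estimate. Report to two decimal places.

Spearman-Brown: ρ = 2r/(1 + r) = 2(0.62)/(1 + 0.62) = 1.240/1.62 = 0.7654 → 0.77
Kelley's formula gives T̂ = 0.77·20 + 0.23·31.4 = 15.40 + 7.222 = 22.622.

22.62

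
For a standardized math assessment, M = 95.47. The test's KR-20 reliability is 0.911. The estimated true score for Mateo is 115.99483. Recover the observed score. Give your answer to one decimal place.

118.0

T̂ = ρX + (1 − ρ)μ  ⇒  X = (T̂ − (1 − ρ)μ) / ρ
X = (115.99483 − 0.089 × 95.47) / 0.911 = (115.99483 − 8.49683) / 0.911 = 107.49800 / 0.911 = 118.000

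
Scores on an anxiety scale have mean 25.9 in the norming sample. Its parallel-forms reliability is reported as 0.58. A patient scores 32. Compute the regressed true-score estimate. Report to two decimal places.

Regress the observed score toward the mean by the unreliability: T̂ = 0.58·32 + 0.42·25.9 = 18.56 + 10.878 = 29.438.

29.44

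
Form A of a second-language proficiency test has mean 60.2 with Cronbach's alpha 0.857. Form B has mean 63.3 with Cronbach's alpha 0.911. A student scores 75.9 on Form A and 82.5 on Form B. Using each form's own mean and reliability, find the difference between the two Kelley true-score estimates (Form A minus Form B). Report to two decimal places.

-7.14

T̂_A = 0.857(75.9) + 0.143(60.2) = 73.6549
T̂_B = 0.911(82.5) + 0.089(63.3) = 80.7912
T̂_A − T̂_B = -7.1363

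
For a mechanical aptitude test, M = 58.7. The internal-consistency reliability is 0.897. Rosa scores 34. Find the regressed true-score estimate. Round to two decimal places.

36.54

T̂ = ρX + (1 − ρ)μ
  = 0.897 × 34 + 0.103 × 58.7
  = 30.498 + 6.0461
  = 36.544
  ≈ 36.54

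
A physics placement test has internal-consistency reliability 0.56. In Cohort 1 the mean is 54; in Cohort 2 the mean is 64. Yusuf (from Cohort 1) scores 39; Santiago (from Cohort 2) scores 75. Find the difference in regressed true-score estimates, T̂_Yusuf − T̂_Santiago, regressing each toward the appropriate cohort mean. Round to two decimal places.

T̂_Yusuf = 0.56(39) + 0.44(54) = 45.6000
T̂_Santiago = 0.56(75) + 0.44(64) = 70.1600
Difference = 45.6000 − 70.1600 = -24.5600

-24.56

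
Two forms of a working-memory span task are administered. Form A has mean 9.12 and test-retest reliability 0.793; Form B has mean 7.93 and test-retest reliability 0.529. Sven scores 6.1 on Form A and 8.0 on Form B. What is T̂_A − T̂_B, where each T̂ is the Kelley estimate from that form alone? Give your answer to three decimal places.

T̂_A = 0.793(6.1) + 0.207(9.12) = 6.72514
T̂_B = 0.529(8.0) + 0.471(7.93) = 7.96703
T̂_A − T̂_B = -1.24189

-1.242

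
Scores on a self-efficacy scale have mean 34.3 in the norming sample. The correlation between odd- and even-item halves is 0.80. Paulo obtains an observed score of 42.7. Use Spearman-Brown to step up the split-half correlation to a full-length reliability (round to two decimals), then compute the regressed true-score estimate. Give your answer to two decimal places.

Spearman-Brown: ρ = 2r/(1 + r) = 2(0.80)/(1 + 0.80) = 1.600/1.80 = 0.8889 → 0.89
Regress the observed score toward the mean by the unreliability: T̂ = 0.89·42.7 + 0.11·34.3 = 38.003 + 3.773 = 41.776.

41.78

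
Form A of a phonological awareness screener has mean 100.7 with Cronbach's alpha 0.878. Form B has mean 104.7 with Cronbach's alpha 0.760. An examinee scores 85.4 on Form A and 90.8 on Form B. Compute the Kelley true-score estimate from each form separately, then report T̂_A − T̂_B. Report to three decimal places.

-6.869

T̂_A = 0.878(85.4) + 0.122(100.7) = 87.26660
T̂_B = 0.760(90.8) + 0.240(104.7) = 94.13600
T̂_A − T̂_B = -6.86940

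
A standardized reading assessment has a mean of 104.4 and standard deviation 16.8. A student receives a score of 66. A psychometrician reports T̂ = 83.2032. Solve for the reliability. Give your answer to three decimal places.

T̂ = ρX + (1 − ρ)μ  ⇒  T̂ − μ = ρ(X − μ)
ρ = (T̂ − μ)/(X − μ) = (83.2032 − 104.4) / (66 − 104.4) = -21.1968 / -38.4 = 0.55200

0.552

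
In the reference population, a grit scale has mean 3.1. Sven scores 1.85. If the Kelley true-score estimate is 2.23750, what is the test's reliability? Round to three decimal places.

T̂ = ρX + (1 − ρ)μ  ⇒  T̂ − μ = ρ(X − μ)
ρ = (T̂ − μ)/(X − μ) = (2.23750 − 3.1) / (1.85 − 3.1) = -0.86250 / -1.25 = 0.69000

0.690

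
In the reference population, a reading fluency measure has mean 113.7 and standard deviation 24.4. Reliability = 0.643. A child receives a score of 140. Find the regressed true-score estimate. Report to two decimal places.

130.61

T̂ = 0.643(140) + 0.357(113.7) = 90.020 + 40.5909 = 130.611 → 130.61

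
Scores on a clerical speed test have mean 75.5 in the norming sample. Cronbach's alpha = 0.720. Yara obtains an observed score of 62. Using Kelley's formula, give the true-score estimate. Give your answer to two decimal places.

65.78

T̂ = ρX + (1 − ρ)μ
  = 0.720 × 62 + 0.280 × 75.5
  = 44.640 + 21.1400
  = 65.780
  ≈ 65.78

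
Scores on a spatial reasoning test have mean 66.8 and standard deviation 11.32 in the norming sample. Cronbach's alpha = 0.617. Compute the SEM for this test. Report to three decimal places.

7.006

SEM = SD · √(1 − ρ) = 11.32 × √0.383 = 11.32 × 0.6189 = 7.0056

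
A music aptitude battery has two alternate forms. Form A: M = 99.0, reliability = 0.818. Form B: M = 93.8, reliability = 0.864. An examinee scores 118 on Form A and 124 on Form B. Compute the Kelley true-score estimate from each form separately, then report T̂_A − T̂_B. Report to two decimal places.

T̂_A = 0.818(118) + 0.182(99.0) = 114.5420
T̂_B = 0.864(124) + 0.136(93.8) = 119.8928
T̂_A − T̂_B = -5.3508

-5.35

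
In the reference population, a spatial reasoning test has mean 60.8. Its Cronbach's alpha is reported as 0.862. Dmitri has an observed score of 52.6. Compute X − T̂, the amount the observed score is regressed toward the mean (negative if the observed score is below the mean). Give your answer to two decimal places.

Regress the observed score toward the mean by the unreliability: T̂ = 0.862·52.6 + 0.138·60.8 = 45.3412 + 8.3904 = 53.7316.
X − T̂ = 52.6 − 53.732 = -1.132 → -1.13

-1.13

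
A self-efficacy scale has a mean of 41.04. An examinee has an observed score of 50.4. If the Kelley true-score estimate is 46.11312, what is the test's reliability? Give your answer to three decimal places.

T̂ = ρX + (1 − ρ)μ  ⇒  T̂ − μ = ρ(X − μ)
ρ = (T̂ − μ)/(X − μ) = (46.11312 − 41.04) / (50.4 − 41.04) = 5.07312 / 9.36 = 0.54200

0.542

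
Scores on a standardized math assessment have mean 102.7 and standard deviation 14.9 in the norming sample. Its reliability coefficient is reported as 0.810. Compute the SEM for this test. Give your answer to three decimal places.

SEM = SD · √(1 − ρ) = 14.9 × √0.190 = 14.9 × 0.4359 = 6.4948

6.495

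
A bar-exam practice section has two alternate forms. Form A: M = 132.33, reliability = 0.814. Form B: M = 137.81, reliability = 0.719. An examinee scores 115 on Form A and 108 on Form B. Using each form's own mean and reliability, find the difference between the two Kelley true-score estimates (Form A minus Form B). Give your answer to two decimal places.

1.85

T̂_A = 0.814(115) + 0.186(132.33) = 118.2234
T̂_B = 0.719(108) + 0.281(137.81) = 116.3766
T̂_A − T̂_B = 1.8468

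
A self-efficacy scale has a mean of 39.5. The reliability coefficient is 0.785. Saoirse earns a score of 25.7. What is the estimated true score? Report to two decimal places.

Weight the observed score by reliability and the mean by (1 − reliability): T̂ = 0.785·25.7 + 0.215·39.5 = 20.1745 + 8.4925 = 28.667.

28.67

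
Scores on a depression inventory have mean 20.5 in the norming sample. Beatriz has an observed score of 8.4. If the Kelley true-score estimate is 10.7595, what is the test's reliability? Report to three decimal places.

T̂ = ρX + (1 − ρ)μ  ⇒  T̂ − μ = ρ(X − μ)
ρ = (T̂ − μ)/(X − μ) = (10.7595 − 20.5) / (8.4 − 20.5) = -9.7405 / -12.1 = 0.80500

0.805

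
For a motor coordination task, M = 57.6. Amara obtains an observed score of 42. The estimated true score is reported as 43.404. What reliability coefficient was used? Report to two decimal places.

0.91

T̂ = ρX + (1 − ρ)μ  ⇒  T̂ − μ = ρ(X − μ)
ρ = (T̂ − μ)/(X − μ) = (43.404 − 57.6) / (42 − 57.6) = -14.196 / -15.6 = 0.9100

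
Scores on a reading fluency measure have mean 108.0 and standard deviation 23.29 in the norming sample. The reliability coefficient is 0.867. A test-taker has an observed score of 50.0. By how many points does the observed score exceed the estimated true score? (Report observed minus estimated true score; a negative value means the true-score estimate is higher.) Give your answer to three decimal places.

-7.714

T̂ = ρX + (1 − ρ)μ
  = 0.867 × 50.0 + 0.133 × 108.0
  = 43.3500 + 14.3640
  = 57.71400
  ≈ 57.7140
X − T̂ = 50.0 − 57.7140 = -7.7140 → -7.714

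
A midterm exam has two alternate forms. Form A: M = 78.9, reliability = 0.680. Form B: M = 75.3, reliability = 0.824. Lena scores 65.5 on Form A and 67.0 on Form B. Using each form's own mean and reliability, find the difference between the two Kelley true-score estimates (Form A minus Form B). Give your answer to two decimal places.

T̂_A = 0.680(65.5) + 0.320(78.9) = 69.7880
T̂_B = 0.824(67.0) + 0.176(75.3) = 68.4608
T̂_A − T̂_B = 1.3272

1.33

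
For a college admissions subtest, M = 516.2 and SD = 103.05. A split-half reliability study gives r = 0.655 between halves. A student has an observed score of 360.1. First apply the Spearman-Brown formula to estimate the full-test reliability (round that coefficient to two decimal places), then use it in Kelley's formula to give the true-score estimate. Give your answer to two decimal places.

Spearman-Brown: ρ = 2r/(1 + r) = 2(0.655)/(1 + 0.655) = 1.3100/1.655 = 0.7915 → 0.79
T̂ = ρX + (1 − ρ)μ
  = 0.79 × 360.1 + 0.21 × 516.2
  = 284.479 + 108.402
  = 392.881
  ≈ 392.88

392.88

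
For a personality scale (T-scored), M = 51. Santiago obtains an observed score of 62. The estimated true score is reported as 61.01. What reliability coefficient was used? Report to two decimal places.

T̂ = ρX + (1 − ρ)μ  ⇒  T̂ − μ = ρ(X − μ)
ρ = (T̂ − μ)/(X − μ) = (61.01 − 51) / (62 − 51) = 10.01 / 11.0 = 0.9100

0.91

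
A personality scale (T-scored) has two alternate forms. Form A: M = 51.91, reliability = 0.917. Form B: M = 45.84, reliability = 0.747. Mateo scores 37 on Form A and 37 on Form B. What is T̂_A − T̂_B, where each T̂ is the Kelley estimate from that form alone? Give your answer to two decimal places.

T̂_A = 0.917(37) + 0.083(51.91) = 38.2375
T̂_B = 0.747(37) + 0.253(45.84) = 39.2365
T̂_A − T̂_B = -0.9990

-1.00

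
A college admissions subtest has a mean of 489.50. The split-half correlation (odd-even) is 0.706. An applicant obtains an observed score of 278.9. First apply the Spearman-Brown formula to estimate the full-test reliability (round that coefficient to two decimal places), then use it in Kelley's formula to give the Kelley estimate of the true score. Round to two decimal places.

314.70

Spearman-Brown: ρ = 2r/(1 + r) = 2(0.706)/(1 + 0.706) = 1.4120/1.706 = 0.8277 → 0.83
Kelley's formula gives T̂ = 0.83·278.9 + 0.17·489.50 = 231.487 + 83.2150 = 314.702.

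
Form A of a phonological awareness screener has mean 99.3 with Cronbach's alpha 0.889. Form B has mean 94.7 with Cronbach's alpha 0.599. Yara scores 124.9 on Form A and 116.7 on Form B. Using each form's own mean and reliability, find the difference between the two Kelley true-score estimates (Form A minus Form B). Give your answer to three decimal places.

14.180

T̂_A = 0.889(124.9) + 0.111(99.3) = 122.05840
T̂_B = 0.599(116.7) + 0.401(94.7) = 107.87800
T̂_A − T̂_B = 14.18040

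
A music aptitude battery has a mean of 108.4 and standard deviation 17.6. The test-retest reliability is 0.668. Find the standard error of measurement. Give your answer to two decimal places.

10.14

SEM = SD · √(1 − ρ) = 17.6 × √0.332 = 17.6 × 0.5762 = 10.141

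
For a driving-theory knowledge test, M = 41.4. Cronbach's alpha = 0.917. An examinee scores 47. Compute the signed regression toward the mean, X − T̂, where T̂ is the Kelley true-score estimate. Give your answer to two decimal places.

0.46

T̂ = ρX + (1 − ρ)μ
  = 0.917 × 47 + 0.083 × 41.4
  = 43.099 + 3.4362
  = 46.5352
  ≈ 46.535
X − T̂ = 47 − 46.535 = 0.465 → 0.46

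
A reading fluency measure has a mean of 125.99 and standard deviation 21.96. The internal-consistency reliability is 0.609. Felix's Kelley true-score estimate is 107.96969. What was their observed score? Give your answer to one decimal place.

T̂ = ρX + (1 − ρ)μ  ⇒  X = (T̂ − (1 − ρ)μ) / ρ
X = (107.96969 − 0.391 × 125.99) / 0.609 = (107.96969 − 49.26209) / 0.609 = 58.70760 / 0.609 = 96.400

96.4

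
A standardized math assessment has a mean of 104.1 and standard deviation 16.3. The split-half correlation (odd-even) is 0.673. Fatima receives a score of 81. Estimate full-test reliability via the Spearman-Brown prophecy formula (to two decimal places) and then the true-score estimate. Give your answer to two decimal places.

85.62

Spearman-Brown: ρ = 2r/(1 + r) = 2(0.673)/(1 + 0.673) = 1.3460/1.673 = 0.8045 → 0.80
Kelley's formula gives T̂ = 0.80·81 + 0.20·104.1 = 64.80 + 20.820 = 85.620.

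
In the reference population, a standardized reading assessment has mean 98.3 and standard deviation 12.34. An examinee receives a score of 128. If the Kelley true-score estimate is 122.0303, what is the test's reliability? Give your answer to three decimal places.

T̂ = ρX + (1 − ρ)μ  ⇒  T̂ − μ = ρ(X − μ)
ρ = (T̂ − μ)/(X − μ) = (122.0303 − 98.3) / (128 − 98.3) = 23.7303 / 29.7 = 0.79900

0.799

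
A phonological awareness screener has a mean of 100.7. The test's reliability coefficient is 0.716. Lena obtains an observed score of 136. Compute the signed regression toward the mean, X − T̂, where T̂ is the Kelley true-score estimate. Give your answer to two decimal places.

10.03

T̂ = 0.716(136) + 0.284(100.7) = 97.376 + 28.5988 = 125.9748 → 125.975
X − T̂ = 136 − 125.975 = 10.025 → 10.03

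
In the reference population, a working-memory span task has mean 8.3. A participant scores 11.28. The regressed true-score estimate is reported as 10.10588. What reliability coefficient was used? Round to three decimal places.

0.606

T̂ = ρX + (1 − ρ)μ  ⇒  T̂ − μ = ρ(X − μ)
ρ = (T̂ − μ)/(X − μ) = (10.10588 − 8.3) / (11.28 − 8.3) = 1.80588 / 2.98 = 0.60600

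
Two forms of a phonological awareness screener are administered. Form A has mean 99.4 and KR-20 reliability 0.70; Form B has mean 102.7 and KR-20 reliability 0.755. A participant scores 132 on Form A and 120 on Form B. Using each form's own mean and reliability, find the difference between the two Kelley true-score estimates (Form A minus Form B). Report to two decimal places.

T̂_A = 0.70(132) + 0.30(99.4) = 122.2200
T̂_B = 0.755(120) + 0.245(102.7) = 115.7615
T̂_A − T̂_B = 6.4585

6.46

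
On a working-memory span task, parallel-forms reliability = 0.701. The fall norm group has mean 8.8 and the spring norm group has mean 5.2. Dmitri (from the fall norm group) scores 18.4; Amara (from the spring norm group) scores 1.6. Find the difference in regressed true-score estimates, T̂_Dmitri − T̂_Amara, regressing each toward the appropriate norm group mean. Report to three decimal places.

12.853

T̂_Dmitri = 0.701(18.4) + 0.299(8.8) = 15.52960
T̂_Amara = 0.701(1.6) + 0.299(5.2) = 2.67640
Difference = 15.52960 − 2.67640 = 12.85320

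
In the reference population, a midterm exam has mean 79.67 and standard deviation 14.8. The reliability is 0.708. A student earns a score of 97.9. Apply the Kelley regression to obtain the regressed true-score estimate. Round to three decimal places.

T̂ = ρX + (1 − ρ)μ
  = 0.708 × 97.9 + 0.292 × 79.67
  = 69.3132 + 23.26364
  = 92.5768
  ≈ 92.577

92.577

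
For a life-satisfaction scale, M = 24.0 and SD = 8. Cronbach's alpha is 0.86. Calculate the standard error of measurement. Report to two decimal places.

SEM = SD · √(1 − ρ) = 8 × √0.14 = 8 × 0.3742 = 2.993

2.99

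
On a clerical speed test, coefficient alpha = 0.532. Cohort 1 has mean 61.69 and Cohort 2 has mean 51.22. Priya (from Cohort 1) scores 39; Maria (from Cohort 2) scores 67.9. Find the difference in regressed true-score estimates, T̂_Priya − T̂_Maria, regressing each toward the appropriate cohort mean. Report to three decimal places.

-10.475

T̂_Priya = 0.532(39) + 0.468(61.69) = 49.61892
T̂_Maria = 0.532(67.9) + 0.468(51.22) = 60.09376
Difference = 49.61892 − 60.09376 = -10.47484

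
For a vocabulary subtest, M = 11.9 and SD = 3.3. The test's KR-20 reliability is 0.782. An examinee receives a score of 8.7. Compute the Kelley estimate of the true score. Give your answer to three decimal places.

T̂ = ρX + (1 − ρ)μ
  = 0.782 × 8.7 + 0.218 × 11.9
  = 6.8034 + 2.5942
  = 9.3976
  ≈ 9.398

9.398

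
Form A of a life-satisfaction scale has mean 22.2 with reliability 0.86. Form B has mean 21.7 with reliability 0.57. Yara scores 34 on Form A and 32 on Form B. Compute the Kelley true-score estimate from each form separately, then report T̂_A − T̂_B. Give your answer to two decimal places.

T̂_A = 0.86(34) + 0.14(22.2) = 32.3480
T̂_B = 0.57(32) + 0.43(21.7) = 27.5710
T̂_A − T̂_B = 4.7770

4.78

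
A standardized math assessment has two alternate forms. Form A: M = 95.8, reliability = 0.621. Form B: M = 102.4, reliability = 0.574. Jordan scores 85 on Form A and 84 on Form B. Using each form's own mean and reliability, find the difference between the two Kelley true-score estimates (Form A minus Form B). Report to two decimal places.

T̂_A = 0.621(85) + 0.379(95.8) = 89.0932
T̂_B = 0.574(84) + 0.426(102.4) = 91.8384
T̂_A − T̂_B = -2.7452

-2.75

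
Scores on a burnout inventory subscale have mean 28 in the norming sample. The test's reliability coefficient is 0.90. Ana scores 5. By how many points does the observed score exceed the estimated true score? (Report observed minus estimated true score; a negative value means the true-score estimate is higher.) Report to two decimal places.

T̂ = ρX + (1 − ρ)μ
  = 0.90 × 5 + 0.10 × 28
  = 4.50 + 2.80
  = 7.3000
  ≈ 7.300
X − T̂ = 5 − 7.300 = -2.300 → -2.30

-2.30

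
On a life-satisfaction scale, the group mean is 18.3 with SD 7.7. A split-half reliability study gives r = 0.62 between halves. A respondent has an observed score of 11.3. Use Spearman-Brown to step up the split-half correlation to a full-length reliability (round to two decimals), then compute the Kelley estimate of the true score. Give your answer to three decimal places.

Spearman-Brown: ρ = 2r/(1 + r) = 2(0.62)/(1 + 0.62) = 1.240/1.62 = 0.7654 → 0.77
T̂ = ρX + (1 − ρ)μ
  = 0.77 × 11.3 + 0.23 × 18.3
  = 8.701 + 4.209
  = 12.9100
  ≈ 12.910

12.910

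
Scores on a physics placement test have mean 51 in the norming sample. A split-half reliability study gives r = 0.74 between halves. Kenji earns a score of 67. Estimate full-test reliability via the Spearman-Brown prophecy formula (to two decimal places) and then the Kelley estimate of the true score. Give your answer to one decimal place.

64.6

Spearman-Brown: ρ = 2r/(1 + r) = 2(0.74)/(1 + 0.74) = 1.480/1.74 = 0.8506 → 0.85
Weight the observed score by reliability and the mean by (1 − reliability): T̂ = 0.85·67 + 0.15·51 = 56.95 + 7.65 = 64.60.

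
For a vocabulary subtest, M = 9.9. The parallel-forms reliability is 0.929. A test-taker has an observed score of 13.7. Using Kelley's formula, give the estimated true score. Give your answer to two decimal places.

13.43

T̂ = ρX + (1 − ρ)μ
  = 0.929 × 13.7 + 0.071 × 9.9
  = 12.7273 + 0.7029
  = 13.430
  ≈ 13.43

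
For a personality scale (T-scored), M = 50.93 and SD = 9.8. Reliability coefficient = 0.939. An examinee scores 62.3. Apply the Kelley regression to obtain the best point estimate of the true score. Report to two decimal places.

T̂ = ρX + (1 − ρ)μ
  = 0.939 × 62.3 + 0.061 × 50.93
  = 58.4997 + 3.10673
  = 61.606
  ≈ 61.61

61.61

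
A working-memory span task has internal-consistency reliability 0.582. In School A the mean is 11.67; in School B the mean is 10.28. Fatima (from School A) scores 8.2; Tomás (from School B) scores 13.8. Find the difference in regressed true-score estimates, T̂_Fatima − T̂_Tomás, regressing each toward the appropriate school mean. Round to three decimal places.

-2.678

T̂_Fatima = 0.582(8.2) + 0.418(11.67) = 9.65046
T̂_Tomás = 0.582(13.8) + 0.418(10.28) = 12.32864
Difference = 9.65046 − 12.32864 = -2.67818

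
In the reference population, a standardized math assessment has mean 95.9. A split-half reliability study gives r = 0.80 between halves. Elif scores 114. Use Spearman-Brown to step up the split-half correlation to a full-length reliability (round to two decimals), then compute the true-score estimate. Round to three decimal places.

Spearman-Brown: ρ = 2r/(1 + r) = 2(0.80)/(1 + 0.80) = 1.600/1.80 = 0.8889 → 0.89
Weight the observed score by reliability and the mean by (1 − reliability): T̂ = 0.89·114 + 0.11·95.9 = 101.46 + 10.549 = 112.0090.

112.009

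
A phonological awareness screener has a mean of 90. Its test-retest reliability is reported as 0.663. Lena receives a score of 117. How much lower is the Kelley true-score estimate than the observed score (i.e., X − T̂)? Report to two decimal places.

T̂ = 0.663(117) + 0.337(90) = 77.571 + 30.330 = 107.9010 → 107.901
X − T̂ = 117 − 107.901 = 9.099 → 9.10

9.10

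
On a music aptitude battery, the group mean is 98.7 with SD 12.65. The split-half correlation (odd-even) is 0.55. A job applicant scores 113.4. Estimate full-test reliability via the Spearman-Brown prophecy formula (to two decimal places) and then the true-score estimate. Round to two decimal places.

Spearman-Brown: ρ = 2r/(1 + r) = 2(0.55)/(1 + 0.55) = 1.100/1.55 = 0.7097 → 0.71
T̂ = ρX + (1 − ρ)μ
  = 0.71 × 113.4 + 0.29 × 98.7
  = 80.514 + 28.623
  = 109.137
  ≈ 109.14

109.14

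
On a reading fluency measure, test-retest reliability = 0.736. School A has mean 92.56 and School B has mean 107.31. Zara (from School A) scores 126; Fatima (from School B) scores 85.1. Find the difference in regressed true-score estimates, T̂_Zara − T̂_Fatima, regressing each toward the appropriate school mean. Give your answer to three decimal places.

T̂_Zara = 0.736(126) + 0.264(92.56) = 117.17184
T̂_Fatima = 0.736(85.1) + 0.264(107.31) = 90.96344
Difference = 117.17184 − 90.96344 = 26.20840

26.208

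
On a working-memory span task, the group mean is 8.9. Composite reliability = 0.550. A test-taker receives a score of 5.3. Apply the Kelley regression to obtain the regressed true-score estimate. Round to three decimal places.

T̂ = ρX + (1 − ρ)μ
  = 0.550 × 5.3 + 0.450 × 8.9
  = 2.9150 + 4.0050
  = 6.9200
  ≈ 6.920

6.920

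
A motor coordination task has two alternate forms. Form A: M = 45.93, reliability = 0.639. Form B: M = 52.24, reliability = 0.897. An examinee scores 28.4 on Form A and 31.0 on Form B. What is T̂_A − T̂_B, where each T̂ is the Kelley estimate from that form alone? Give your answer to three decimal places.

1.541

T̂_A = 0.639(28.4) + 0.361(45.93) = 34.72833
T̂_B = 0.897(31.0) + 0.103(52.24) = 33.18772
T̂_A − T̂_B = 1.54061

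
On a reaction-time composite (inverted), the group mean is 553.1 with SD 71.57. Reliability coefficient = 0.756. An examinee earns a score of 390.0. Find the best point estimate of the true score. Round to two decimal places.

429.80

T̂ = ρX + (1 − ρ)μ
  = 0.756 × 390.0 + 0.244 × 553.1
  = 294.8400 + 134.9564
  = 429.796
  ≈ 429.80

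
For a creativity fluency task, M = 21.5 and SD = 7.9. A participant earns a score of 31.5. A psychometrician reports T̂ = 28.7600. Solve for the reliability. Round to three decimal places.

0.726

T̂ = ρX + (1 − ρ)μ  ⇒  T̂ − μ = ρ(X − μ)
ρ = (T̂ − μ)/(X − μ) = (28.7600 − 21.5) / (31.5 − 21.5) = 7.2600 / 10.0 = 0.72600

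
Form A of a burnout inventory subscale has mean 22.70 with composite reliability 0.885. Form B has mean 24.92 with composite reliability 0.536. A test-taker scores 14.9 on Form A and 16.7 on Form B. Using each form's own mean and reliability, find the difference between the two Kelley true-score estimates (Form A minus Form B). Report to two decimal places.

-4.72

T̂_A = 0.885(14.9) + 0.115(22.70) = 15.7970
T̂_B = 0.536(16.7) + 0.464(24.92) = 20.5141
T̂_A − T̂_B = -4.7171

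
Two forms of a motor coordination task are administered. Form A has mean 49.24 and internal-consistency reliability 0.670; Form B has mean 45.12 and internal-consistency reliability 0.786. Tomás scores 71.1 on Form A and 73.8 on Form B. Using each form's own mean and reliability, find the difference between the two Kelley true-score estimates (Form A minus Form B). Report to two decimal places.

T̂_A = 0.670(71.1) + 0.330(49.24) = 63.8862
T̂_B = 0.786(73.8) + 0.214(45.12) = 67.6625
T̂_A − T̂_B = -3.7763

-3.78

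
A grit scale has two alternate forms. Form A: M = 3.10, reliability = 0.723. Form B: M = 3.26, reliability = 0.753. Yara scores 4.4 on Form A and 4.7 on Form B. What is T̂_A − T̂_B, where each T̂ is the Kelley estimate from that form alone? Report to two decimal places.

-0.30

T̂_A = 0.723(4.4) + 0.277(3.10) = 4.0399
T̂_B = 0.753(4.7) + 0.247(3.26) = 4.3443
T̂_A − T̂_B = -0.3044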